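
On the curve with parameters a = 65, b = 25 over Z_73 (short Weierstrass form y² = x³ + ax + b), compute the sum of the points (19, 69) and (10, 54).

(63, 28)

(19, 69) + (10, 54). λ = (54 - 69)/(10 - 19) ≡ 58/64 mod 73. 64⁻¹ ≡ 8 (mod 73) since 64·8 = 512 ≡ 1, so λ ≡ 26.
  x = λ² - 19 - 10 = 676 - 29 ≡ 63; y = λ·(19 - 63) - 69 ≡ 28. → (63, 28)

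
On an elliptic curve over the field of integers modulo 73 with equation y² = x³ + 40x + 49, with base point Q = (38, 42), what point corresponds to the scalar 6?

(56, 2)

Repeated addition: build up to 6Q.
2Q: tangent at (38, 42): λ = (3·38² + 40)/(2·42) ≡ 65/11. 11⁻¹ ≡ 20 (mod 73) since 11·20 = 220 ≡ 1, so λ ≡ 65·20 ≡ 59.
  x = λ² - 38 - 38 = 3481 - 76 ≡ 47; y = λ·(38 - 47) - 42 ≡ 11. → (47, 11)
3Q: (47, 11) + (38, 42). λ = (42 - 11)/(38 - 47) ≡ 31/64 mod 73. 64⁻¹ ≡ 8 (mod 73) since 64·8 = 512 ≡ 1, so λ ≡ 29.
  x = λ² - 47 - 38 = 841 - 85 ≡ 26; y = λ·(47 - 26) - 11 ≡ 14. → (26, 14)
4Q: (26, 14) + (38, 42). λ = (42 - 14)/(38 - 26) ≡ 28/12 mod 73. 12⁻¹ ≡ 67 (mod 73) since 12·67 = 804 ≡ 1, so λ ≡ 51.
  x = λ² - 26 - 38 = 2601 - 64 ≡ 55; y = λ·(26 - 55) - 14 ≡ 40. → (55, 40)
5Q: (55, 40) + (38, 42). λ = (42 - 40)/(38 - 55) ≡ 2/56 mod 73. 56⁻¹ ≡ 30 (mod 73) since 56·30 = 1680 ≡ 1, so λ ≡ 60.
  x = λ² - 55 - 38 = 3600 - 93 ≡ 3; y = λ·(55 - 3) - 40 ≡ 14. → (3, 14)
6Q: (3, 14) + (38, 42). λ = (42 - 14)/(38 - 3) ≡ 28/35 mod 73. 35⁻¹ ≡ 48 (mod 73), so λ ≡ 30.
  x = λ² - 3 - 38 = 900 - 41 ≡ 56; y = λ·(3 - 56) - 14 ≡ 2. → (56, 2)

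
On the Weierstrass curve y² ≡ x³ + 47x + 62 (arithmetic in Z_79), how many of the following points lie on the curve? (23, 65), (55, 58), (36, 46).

(23, 65): 65² ≡ 38, rhs ≡ 38 → on.
(55, 58): 58² ≡ 46, rhs ≡ 41 → off.
(36, 46): 46² ≡ 62, rhs ≡ 62 → on.

2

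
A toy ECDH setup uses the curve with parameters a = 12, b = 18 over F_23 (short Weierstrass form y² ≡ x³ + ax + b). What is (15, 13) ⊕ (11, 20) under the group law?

(13, 18)

(15, 13) + (11, 20). λ = (20 - 13)/(11 - 15) ≡ 7/19 mod 23. 19⁻¹ ≡ 17 (mod 23) since 19·17 = 323 ≡ 1, so λ ≡ 4.
  x = λ² - 15 - 11 = 16 - 26 ≡ 13; y = λ·(15 - 13) - 13 ≡ 18. → (13, 18)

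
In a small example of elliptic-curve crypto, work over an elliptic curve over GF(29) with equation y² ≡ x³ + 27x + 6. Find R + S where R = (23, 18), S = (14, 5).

(23, 18) + (14, 5). λ = (5 - 18)/(14 - 23) ≡ 16/20 mod 29. 20⁻¹ ≡ 16 (mod 29), so λ ≡ 24.
  x = λ² - 23 - 14 = 576 - 37 ≡ 17; y = λ·(23 - 17) - 18 ≡ 10. → (17, 10)

(17, 10)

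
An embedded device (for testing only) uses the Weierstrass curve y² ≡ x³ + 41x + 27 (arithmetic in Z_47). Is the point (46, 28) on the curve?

yes

y² = 28² ≡ 32; x³ + 41x + 27 = 99249 ≡ 32 (mod 47). 32 = 32.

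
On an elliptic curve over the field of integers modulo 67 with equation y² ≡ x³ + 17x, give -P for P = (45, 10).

-(45, 10) = (45, -10 mod 67) = (45, 57).

(45, 57)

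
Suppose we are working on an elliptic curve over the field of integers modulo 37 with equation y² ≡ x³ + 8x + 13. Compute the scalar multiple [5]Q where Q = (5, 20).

Repeated addition: build up to 5Q.
2Q: tangent at (5, 20): λ = (3·5² + 8)/(2·20) ≡ 9/3. 3⁻¹ ≡ 25 (mod 37), so λ ≡ 9·25 ≡ 3.
  x = λ² - 5 - 5 = 9 - 10 ≡ 36; y = λ·(5 - 36) - 20 ≡ 35. → (36, 35)
3Q: (36, 35) + (5, 20). λ = (20 - 35)/(5 - 36) ≡ 22/6 mod 37. 6⁻¹ ≡ 31 (mod 37) since 6·31 = 186 ≡ 1, so λ ≡ 16.
  x = λ² - 36 - 5 = 256 - 41 ≡ 30; y = λ·(36 - 30) - 35 ≡ 24. → (30, 24)
4Q: (30, 24) + (5, 20). λ = (20 - 24)/(5 - 30) ≡ 33/12 mod 37. 12⁻¹ ≡ 34 (mod 37), so λ ≡ 12.
  x = λ² - 30 - 5 = 144 - 35 ≡ 35; y = λ·(30 - 35) - 24 ≡ 27. → (35, 27)
5Q: (35, 27) + (5, 20). λ = (20 - 27)/(5 - 35) ≡ 30/7 mod 37. 7⁻¹ ≡ 16 (mod 37), so λ ≡ 36.
  x = λ² - 35 - 5 = 1296 - 40 ≡ 35; y = λ·(35 - 35) - 27 ≡ 10. → (35, 10)

(35, 10)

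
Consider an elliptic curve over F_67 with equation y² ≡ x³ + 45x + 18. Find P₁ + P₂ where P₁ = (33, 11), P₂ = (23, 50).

(51, 19)

(33, 11) + (23, 50). λ = (50 - 11)/(23 - 33) ≡ 39/57 mod 67. 57⁻¹ ≡ 20 (mod 67), so λ ≡ 43.
  x = λ² - 33 - 23 = 1849 - 56 ≡ 51; y = λ·(33 - 51) - 11 ≡ 19. → (51, 19)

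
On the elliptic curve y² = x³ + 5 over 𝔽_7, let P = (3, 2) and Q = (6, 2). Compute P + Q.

(3, 2) + (6, 2). λ = (2 - 2)/(6 - 3) ≡ 0/3 mod 7. 3⁻¹ ≡ 5 (mod 7), so λ ≡ 0.
  x = λ² - 3 - 6 = 0 - 9 ≡ 5; y = λ·(3 - 5) - 2 ≡ 5. → (5, 5)

(5, 5)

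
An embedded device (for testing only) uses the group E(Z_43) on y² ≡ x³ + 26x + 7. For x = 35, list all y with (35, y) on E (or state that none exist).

none

x³ + 26x + 7 = 43792 ≡ 18 (mod 43).
18 is a non-residue mod 43; no y exists.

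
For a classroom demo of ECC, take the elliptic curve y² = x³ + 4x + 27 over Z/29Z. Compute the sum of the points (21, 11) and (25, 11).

(12, 18)

(21, 11) + (25, 11). λ = (11 - 11)/(25 - 21) ≡ 0/4 mod 29. 4⁻¹ ≡ 22 (mod 29) since 4·22 = 88 ≡ 1, so λ ≡ 0.
  x = λ² - 21 - 25 = 0 - 46 ≡ 12; y = λ·(21 - 12) - 11 ≡ 18. → (12, 18)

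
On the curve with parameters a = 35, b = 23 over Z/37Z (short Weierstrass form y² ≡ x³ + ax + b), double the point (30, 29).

(11, 0)

tangent at (30, 29): λ = (3·30² + 35)/(2·29) ≡ 34/21. 21⁻¹ ≡ 30 (mod 37), so λ ≡ 34·30 ≡ 21.
  x = λ² - 30 - 30 = 441 - 60 ≡ 11; y = λ·(30 - 11) - 29 ≡ 0. → (11, 0)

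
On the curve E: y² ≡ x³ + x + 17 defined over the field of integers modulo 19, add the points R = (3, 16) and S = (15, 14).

(3, 16) + (15, 14). λ = (14 - 16)/(15 - 3) ≡ 17/12 mod 19. 12⁻¹ ≡ 8 (mod 19), so λ ≡ 3.
  x = λ² - 3 - 15 = 9 - 18 ≡ 10; y = λ·(3 - 10) - 16 ≡ 1. → (10, 1)

(10, 1)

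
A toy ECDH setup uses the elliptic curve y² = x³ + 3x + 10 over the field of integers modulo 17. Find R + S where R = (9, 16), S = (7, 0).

(14, 12)

(9, 16) + (7, 0). λ = (0 - 16)/(7 - 9) ≡ 1/15 mod 17. 15⁻¹ ≡ 8 (mod 17), so λ ≡ 8.
  x = λ² - 9 - 7 = 64 - 16 ≡ 14; y = λ·(9 - 14) - 16 ≡ 12. → (14, 12)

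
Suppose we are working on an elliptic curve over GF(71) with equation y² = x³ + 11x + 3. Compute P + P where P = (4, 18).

tangent at (4, 18): λ = (3·4² + 11)/(2·18) ≡ 59/36. 36⁻¹ ≡ 2 (mod 71), so λ ≡ 59·2 ≡ 47.
  x = λ² - 4 - 4 = 2209 - 8 ≡ 0; y = λ·(4 - 0) - 18 ≡ 28. → (0, 28)

(0, 28)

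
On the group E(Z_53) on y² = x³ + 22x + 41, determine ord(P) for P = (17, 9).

2P: tangent at (17, 9): λ = (3·17² + 22)/(2·9) ≡ 41/18. 18⁻¹ ≡ 3 (mod 53), so λ ≡ 41·3 ≡ 17.
  x = λ² - 17 - 17 = 289 - 34 ≡ 43; y = λ·(17 - 43) - 9 ≡ 26. → (43, 26)
3P: (43, 26) + (17, 9). λ = (9 - 26)/(17 - 43) ≡ 36/27 mod 53. 27⁻¹ ≡ 2 (mod 53), so λ ≡ 19.
  x = λ² - 43 - 17 = 361 - 60 ≡ 36; y = λ·(43 - 36) - 26 ≡ 1. → (36, 1)
4P: (36, 1) + (17, 9). λ = (9 - 1)/(17 - 36) ≡ 8/34 mod 53. 34⁻¹ ≡ 39 (mod 53), so λ ≡ 47.
  x = λ² - 36 - 17 = 2209 - 53 ≡ 36; y = λ·(36 - 36) - 1 ≡ 52. → (36, 52)
5P: (36, 52) + (17, 9). λ = (9 - 52)/(17 - 36) ≡ 10/34 mod 53. 34⁻¹ ≡ 39 (mod 53), so λ ≡ 19.
  x = λ² - 36 - 17 = 361 - 53 ≡ 43; y = λ·(36 - 43) - 52 ≡ 27. → (43, 27)
6P: (43, 27) + (17, 9). λ = (9 - 27)/(17 - 43) ≡ 35/27 mod 53. 27⁻¹ ≡ 2 (mod 53) since 27·2 = 54 ≡ 1, so λ ≡ 17.
  x = λ² - 43 - 17 = 289 - 60 ≡ 17; y = λ·(43 - 17) - 27 ≡ 44. → (17, 44)
7P: (17, 44) + (17, 9): same x and y₁ ≡ -y₂, so the sum is the point at infinity.
7P = the point at infinity, so the order is 7.

7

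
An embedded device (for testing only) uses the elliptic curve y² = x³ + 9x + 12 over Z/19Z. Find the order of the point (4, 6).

2P: tangent at (4, 6): λ = (3·4² + 9)/(2·6) ≡ 0/12. 12⁻¹ ≡ 8 (mod 19), so λ ≡ 0·8 ≡ 0.
  x = λ² - 4 - 4 = 0 - 8 ≡ 11; y = λ·(4 - 11) - 6 ≡ 13. → (11, 13)
3P: (11, 13) + (4, 6). λ = (6 - 13)/(4 - 11) ≡ 12/12 mod 19. 12⁻¹ ≡ 8 (mod 19), so λ ≡ 1.
  x = λ² - 11 - 4 = 1 - 15 ≡ 5; y = λ·(11 - 5) - 13 ≡ 12. → (5, 12)
4P: (5, 12) + (4, 6). λ = (6 - 12)/(4 - 5) ≡ 13/18 mod 19. 18⁻¹ ≡ 18 (mod 19) since 18·18 = 324 ≡ 1, so λ ≡ 6.
  x = λ² - 5 - 4 = 36 - 9 ≡ 8; y = λ·(5 - 8) - 12 ≡ 8. → (8, 8)
5P: (8, 8) + (4, 6). λ = (6 - 8)/(4 - 8) ≡ 17/15 mod 19. 15⁻¹ ≡ 14 (mod 19), so λ ≡ 10.
  x = λ² - 8 - 4 = 100 - 12 ≡ 12; y = λ·(8 - 12) - 8 ≡ 9. → (12, 9)
6P: (12, 9) + (4, 6). λ = (6 - 9)/(4 - 12) ≡ 16/11 mod 19. 11⁻¹ ≡ 7 (mod 19), so λ ≡ 17.
  x = λ² - 12 - 4 = 289 - 16 ≡ 7; y = λ·(12 - 7) - 9 ≡ 0. → (7, 0)
7P: (7, 0) + (4, 6). λ = (6 - 0)/(4 - 7) ≡ 6/16 mod 19. 16⁻¹ ≡ 6 (mod 19), so λ ≡ 17.
  x = λ² - 7 - 4 = 289 - 11 ≡ 12; y = λ·(7 - 12) - 0 ≡ 10. → (12, 10)
8P: (12, 10) + (4, 6). λ = (6 - 10)/(4 - 12) ≡ 15/11 mod 19. 11⁻¹ ≡ 7 (mod 19), so λ ≡ 10.
  x = λ² - 12 - 4 = 100 - 16 ≡ 8; y = λ·(12 - 8) - 10 ≡ 11. → (8, 11)
9P: (8, 11) + (4, 6). λ = (6 - 11)/(4 - 8) ≡ 14/15 mod 19. 15⁻¹ ≡ 14 (mod 19), so λ ≡ 6.
  x = λ² - 8 - 4 = 36 - 12 ≡ 5; y = λ·(8 - 5) - 11 ≡ 7. → (5, 7)
10P: (5, 7) + (4, 6). λ = (6 - 7)/(4 - 5) ≡ 18/18 mod 19. 18⁻¹ ≡ 18 (mod 19), so λ ≡ 1.
  x = λ² - 5 - 4 = 1 - 9 ≡ 11; y = λ·(5 - 11) - 7 ≡ 6. → (11, 6)
11P: (11, 6) + (4, 6). λ = (6 - 6)/(4 - 11) ≡ 0/12 mod 19. 12⁻¹ ≡ 8 (mod 19) since 12·8 = 96 ≡ 1, so λ ≡ 0.
  x = λ² - 11 - 4 = 0 - 15 ≡ 4; y = λ·(11 - 4) - 6 ≡ 13. → (4, 13)
12P: (4, 13) + (4, 6): same x and y₁ ≡ -y₂, so the sum is O.
12P = O, so the order is 12.

12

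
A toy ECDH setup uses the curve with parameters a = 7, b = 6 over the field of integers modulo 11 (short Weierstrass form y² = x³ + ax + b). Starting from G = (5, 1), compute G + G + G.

(1, 5)

Repeated addition: build up to 3G.
2G: tangent at (5, 1): λ = (3·5² + 7)/(2·1) ≡ 5/2. 2⁻¹ ≡ 6 (mod 11), so λ ≡ 5·6 ≡ 8.
  x = λ² - 5 - 5 = 64 - 10 ≡ 10; y = λ·(5 - 10) - 1 ≡ 3. → (10, 3)
3G: (10, 3) + (5, 1). λ = (1 - 3)/(5 - 10) ≡ 9/6 mod 11. 6⁻¹ ≡ 2 (mod 11) since 6·2 = 12 ≡ 1, so λ ≡ 7.
  x = λ² - 10 - 5 = 49 - 15 ≡ 1; y = λ·(10 - 1) - 3 ≡ 5. → (1, 5)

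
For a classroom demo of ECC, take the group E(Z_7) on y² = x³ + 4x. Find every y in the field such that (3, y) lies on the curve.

x³ + 4x + 0 = 39 ≡ 4 (mod 7).
Square roots of 4 mod 7: 2 and 5 (since 2² = 4 ≡ 4).

2, 5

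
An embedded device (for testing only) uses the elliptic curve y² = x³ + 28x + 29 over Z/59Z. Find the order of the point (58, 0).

2P: (58, 0) + (58, 0): same x and y₁ ≡ -y₂, so the sum is the point at infinity.
2P = the point at infinity, so the order is 2.

2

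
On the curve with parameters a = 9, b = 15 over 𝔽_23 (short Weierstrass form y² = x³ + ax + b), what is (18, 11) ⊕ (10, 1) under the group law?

(21, 14)

(18, 11) + (10, 1). λ = (1 - 11)/(10 - 18) ≡ 13/15 mod 23. 15⁻¹ ≡ 20 (mod 23) since 15·20 = 300 ≡ 1, so λ ≡ 7.
  x = λ² - 18 - 10 = 49 - 28 ≡ 21; y = λ·(18 - 21) - 11 ≡ 14. → (21, 14)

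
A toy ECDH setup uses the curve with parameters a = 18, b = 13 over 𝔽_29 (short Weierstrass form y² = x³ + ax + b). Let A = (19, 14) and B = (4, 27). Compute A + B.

(15, 27)

(19, 14) + (4, 27). λ = (27 - 14)/(4 - 19) ≡ 13/14 mod 29. 14⁻¹ ≡ 27 (mod 29) since 14·27 = 378 ≡ 1, so λ ≡ 3.
  x = λ² - 19 - 4 = 9 - 23 ≡ 15; y = λ·(19 - 15) - 14 ≡ 27. → (15, 27)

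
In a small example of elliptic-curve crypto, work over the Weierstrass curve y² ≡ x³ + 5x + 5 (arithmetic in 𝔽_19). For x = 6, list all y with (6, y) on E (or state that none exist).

x³ + 5x + 5 = 251 ≡ 4 (mod 19).
Square roots of 4 mod 19: 2 and 17 (since 2² = 4 ≡ 4).

2, 17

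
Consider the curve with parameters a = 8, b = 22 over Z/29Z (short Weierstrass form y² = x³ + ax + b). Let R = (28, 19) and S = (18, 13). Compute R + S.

(17, 5)

(28, 19) + (18, 13). λ = (13 - 19)/(18 - 28) ≡ 23/19 mod 29. 19⁻¹ ≡ 26 (mod 29), so λ ≡ 18.
  x = λ² - 28 - 18 = 324 - 46 ≡ 17; y = λ·(28 - 17) - 19 ≡ 5. → (17, 5)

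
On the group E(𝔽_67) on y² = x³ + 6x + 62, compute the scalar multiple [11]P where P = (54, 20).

Repeated addition: build up to 11P.
2P: tangent at (54, 20): λ = (3·54² + 6)/(2·20) ≡ 44/40. 40⁻¹ ≡ 62 (mod 67) since 40·62 = 2480 ≡ 1, so λ ≡ 44·62 ≡ 48.
  x = λ² - 54 - 54 = 2304 - 108 ≡ 52; y = λ·(54 - 52) - 20 ≡ 9. → (52, 9)
3P: (52, 9) + (54, 20). λ = (20 - 9)/(54 - 52) ≡ 11/2 mod 67. 2⁻¹ ≡ 34 (mod 67), so λ ≡ 39.
  x = λ² - 52 - 54 = 1521 - 106 ≡ 8; y = λ·(52 - 8) - 9 ≡ 32. → (8, 32)
4P: (8, 32) + (54, 20). λ = (20 - 32)/(54 - 8) ≡ 55/46 mod 67. 46⁻¹ ≡ 51 (mod 67) since 46·51 = 2346 ≡ 1, so λ ≡ 58.
  x = λ² - 8 - 54 = 3364 - 62 ≡ 19; y = λ·(8 - 19) - 32 ≡ 0. → (19, 0)
5P: (19, 0) + (54, 20). λ = (20 - 0)/(54 - 19) ≡ 20/35 mod 67. 35⁻¹ ≡ 23 (mod 67) since 35·23 = 805 ≡ 1, so λ ≡ 58.
  x = λ² - 19 - 54 = 3364 - 73 ≡ 8; y = λ·(19 - 8) - 0 ≡ 35. → (8, 35)
6P: (8, 35) + (54, 20). λ = (20 - 35)/(54 - 8) ≡ 52/46 mod 67. 46⁻¹ ≡ 51 (mod 67) since 46·51 = 2346 ≡ 1, so λ ≡ 39.
  x = λ² - 8 - 54 = 1521 - 62 ≡ 52; y = λ·(8 - 52) - 35 ≡ 58. → (52, 58)
7P: (52, 58) + (54, 20). λ = (20 - 58)/(54 - 52) ≡ 29/2 mod 67. 2⁻¹ ≡ 34 (mod 67), so λ ≡ 48.
  x = λ² - 52 - 54 = 2304 - 106 ≡ 54; y = λ·(52 - 54) - 58 ≡ 47. → (54, 47)
8P: (54, 47) + (54, 20): same x and y₁ ≡ -y₂, so the sum is ∞.
9P: ∞ + (54, 20) = (54, 20) (identity).
10P: tangent at (54, 20): λ = (3·54² + 6)/(2·20) ≡ 44/40. 40⁻¹ ≡ 62 (mod 67) since 40·62 = 2480 ≡ 1, so λ ≡ 44·62 ≡ 48.
  x = λ² - 54 - 54 = 2304 - 108 ≡ 52; y = λ·(54 - 52) - 20 ≡ 9. → (52, 9)
11P: (52, 9) + (54, 20). λ = (20 - 9)/(54 - 52) ≡ 11/2 mod 67. 2⁻¹ ≡ 34 (mod 67) since 2·34 = 68 ≡ 1, so λ ≡ 39.
  x = λ² - 52 - 54 = 1521 - 106 ≡ 8; y = λ·(52 - 8) - 9 ≡ 32. → (8, 32)

(8, 32)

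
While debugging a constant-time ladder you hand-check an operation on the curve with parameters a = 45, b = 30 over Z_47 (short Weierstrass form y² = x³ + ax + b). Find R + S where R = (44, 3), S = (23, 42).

(44, 3) + (23, 42). λ = (42 - 3)/(23 - 44) ≡ 39/26 mod 47. 26⁻¹ ≡ 38 (mod 47), so λ ≡ 25.
  x = λ² - 44 - 23 = 625 - 67 ≡ 41; y = λ·(44 - 41) - 3 ≡ 25. → (41, 25)

(41, 25)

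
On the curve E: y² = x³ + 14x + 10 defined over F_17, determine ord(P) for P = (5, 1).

7

2P: tangent at (5, 1): λ = (3·5² + 14)/(2·1) ≡ 4/2. 2⁻¹ ≡ 9 (mod 17), so λ ≡ 4·9 ≡ 2.
  x = λ² - 5 - 5 = 4 - 10 ≡ 11; y = λ·(5 - 11) - 1 ≡ 4. → (11, 4)
3P: (11, 4) + (5, 1). λ = (1 - 4)/(5 - 11) ≡ 14/11 mod 17. 11⁻¹ ≡ 14 (mod 17) since 11·14 = 154 ≡ 1, so λ ≡ 9.
  x = λ² - 11 - 5 = 81 - 16 ≡ 14; y = λ·(11 - 14) - 4 ≡ 3. → (14, 3)
4P: (14, 3) + (5, 1). λ = (1 - 3)/(5 - 14) ≡ 15/8 mod 17. 8⁻¹ ≡ 15 (mod 17), so λ ≡ 4.
  x = λ² - 14 - 5 = 16 - 19 ≡ 14; y = λ·(14 - 14) - 3 ≡ 14. → (14, 14)
5P: (14, 14) + (5, 1). λ = (1 - 14)/(5 - 14) ≡ 4/8 mod 17. 8⁻¹ ≡ 15 (mod 17), so λ ≡ 9.
  x = λ² - 14 - 5 = 81 - 19 ≡ 11; y = λ·(14 - 11) - 14 ≡ 13. → (11, 13)
6P: (11, 13) + (5, 1). λ = (1 - 13)/(5 - 11) ≡ 5/11 mod 17. 11⁻¹ ≡ 14 (mod 17) since 11·14 = 154 ≡ 1, so λ ≡ 2.
  x = λ² - 11 - 5 = 4 - 16 ≡ 5; y = λ·(11 - 5) - 13 ≡ 16. → (5, 16)
7P: (5, 16) + (5, 1): same x and y₁ ≡ -y₂, so the sum is the point at infinity.
7P = the point at infinity, so the order is 7.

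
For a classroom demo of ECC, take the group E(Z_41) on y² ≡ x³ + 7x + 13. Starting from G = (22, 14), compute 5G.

Double-and-add on 5 = (101)₂. Start with G = (22, 14) for the leading 1-bit.
double: tangent at (22, 14): λ = (3·22² + 7)/(2·14) ≡ 24/28. 28⁻¹ ≡ 22 (mod 41), so λ ≡ 24·22 ≡ 36.
  x = λ² - 22 - 22 = 1296 - 44 ≡ 22; y = λ·(22 - 22) - 14 ≡ 27. → (22, 27)
double: tangent at (22, 27): λ = (3·22² + 7)/(2·27) ≡ 24/13. 13⁻¹ ≡ 19 (mod 41), so λ ≡ 24·19 ≡ 5.
  x = λ² - 22 - 22 = 25 - 44 ≡ 22; y = λ·(22 - 22) - 27 ≡ 14. → (22, 14)
add G: tangent at (22, 14): λ = (3·22² + 7)/(2·14) ≡ 24/28. 28⁻¹ ≡ 22 (mod 41) since 28·22 = 616 ≡ 1, so λ ≡ 24·22 ≡ 36.
  x = λ² - 22 - 22 = 1296 - 44 ≡ 22; y = λ·(22 - 22) - 14 ≡ 27. → (22, 27)

(22, 27)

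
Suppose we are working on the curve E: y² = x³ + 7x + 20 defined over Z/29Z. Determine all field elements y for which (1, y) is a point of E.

x³ + 7x + 20 = 28 ≡ 28 (mod 29).
Square roots of 28 mod 29: 12 and 17 (since 12² = 144 ≡ 28).

12, 17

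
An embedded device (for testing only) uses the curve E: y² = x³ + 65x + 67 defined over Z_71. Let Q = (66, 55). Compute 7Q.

Double-and-add on 7 = (111)₂. Start with Q = (66, 55) for the leading 1-bit.
double: tangent at (66, 55): λ = (3·66² + 65)/(2·55) ≡ 69/39. 39⁻¹ ≡ 51 (mod 71) since 39·51 = 1989 ≡ 1, so λ ≡ 69·51 ≡ 40.
  x = λ² - 66 - 66 = 1600 - 132 ≡ 48; y = λ·(66 - 48) - 55 ≡ 26. → (48, 26)
add Q: (48, 26) + (66, 55). λ = (55 - 26)/(66 - 48) ≡ 29/18 mod 71. 18⁻¹ ≡ 4 (mod 71) since 18·4 = 72 ≡ 1, so λ ≡ 45.
  x = λ² - 48 - 66 = 2025 - 114 ≡ 65; y = λ·(48 - 65) - 26 ≡ 61. → (65, 61)
double: tangent at (65, 61): λ = (3·65² + 65)/(2·61) ≡ 31/51. 51⁻¹ ≡ 39 (mod 71), so λ ≡ 31·39 ≡ 2.
  x = λ² - 65 - 65 = 4 - 130 ≡ 16; y = λ·(65 - 16) - 61 ≡ 37. → (16, 37)
add Q: (16, 37) + (66, 55). λ = (55 - 37)/(66 - 16) ≡ 18/50 mod 71. 50⁻¹ ≡ 27 (mod 71), so λ ≡ 60.
  x = λ² - 16 - 66 = 3600 - 82 ≡ 39; y = λ·(16 - 39) - 37 ≡ 3. → (39, 3)

(39, 3)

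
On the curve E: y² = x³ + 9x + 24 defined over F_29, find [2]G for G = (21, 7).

(3, 7)

tangent at (21, 7): λ = (3·21² + 9)/(2·7) ≡ 27/14. 14⁻¹ ≡ 27 (mod 29) since 14·27 = 378 ≡ 1, so λ ≡ 27·27 ≡ 4.
  x = λ² - 21 - 21 = 16 - 42 ≡ 3; y = λ·(21 - 3) - 7 ≡ 7. → (3, 7)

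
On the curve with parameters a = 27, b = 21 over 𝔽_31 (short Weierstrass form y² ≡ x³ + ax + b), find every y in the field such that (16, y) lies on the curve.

x³ + 27x + 21 = 4549 ≡ 23 (mod 31).
23 is a non-residue mod 31; no y exists.

none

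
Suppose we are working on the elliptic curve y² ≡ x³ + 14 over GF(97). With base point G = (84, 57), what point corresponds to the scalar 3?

(24, 89)

Repeated addition: build up to 3G.
2G: tangent at (84, 57): λ = (3·84² + 0)/(2·57) ≡ 22/17. 17⁻¹ ≡ 40 (mod 97) since 17·40 = 680 ≡ 1, so λ ≡ 22·40 ≡ 7.
  x = λ² - 84 - 84 = 49 - 168 ≡ 75; y = λ·(84 - 75) - 57 ≡ 6. → (75, 6)
3G: (75, 6) + (84, 57). λ = (57 - 6)/(84 - 75) ≡ 51/9 mod 97. 9⁻¹ ≡ 54 (mod 97) since 9·54 = 486 ≡ 1, so λ ≡ 38.
  x = λ² - 75 - 84 = 1444 - 159 ≡ 24; y = λ·(75 - 24) - 6 ≡ 89. → (24, 89)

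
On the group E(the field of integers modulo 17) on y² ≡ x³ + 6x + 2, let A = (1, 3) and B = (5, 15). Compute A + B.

(1, 3) + (5, 15). λ = (15 - 3)/(5 - 1) ≡ 12/4 mod 17. 4⁻¹ ≡ 13 (mod 17), so λ ≡ 3.
  x = λ² - 1 - 5 = 9 - 6 ≡ 3; y = λ·(1 - 3) - 3 ≡ 8. → (3, 8)

(3, 8)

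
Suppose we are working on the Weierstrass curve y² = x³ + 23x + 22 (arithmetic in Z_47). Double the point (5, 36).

tangent at (5, 36): λ = (3·5² + 23)/(2·36) ≡ 4/25. 25⁻¹ ≡ 32 (mod 47), so λ ≡ 4·32 ≡ 34.
  x = λ² - 5 - 5 = 1156 - 10 ≡ 18; y = λ·(5 - 18) - 36 ≡ 39. → (18, 39)

(18, 39)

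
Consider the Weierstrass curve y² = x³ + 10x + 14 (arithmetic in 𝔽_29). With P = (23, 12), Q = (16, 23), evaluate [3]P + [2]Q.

First 3P:
Repeated addition: build up to 3P.
2P: tangent at (23, 12): λ = (3·23² + 10)/(2·12) ≡ 2/24. 24⁻¹ ≡ 23 (mod 29), so λ ≡ 2·23 ≡ 17.
  x = λ² - 23 - 23 = 289 - 46 ≡ 11; y = λ·(23 - 11) - 12 ≡ 18. → (11, 18)
3P: (11, 18) + (23, 12). λ = (12 - 18)/(23 - 11) ≡ 23/12 mod 29. 12⁻¹ ≡ 17 (mod 29), so λ ≡ 14.
  x = λ² - 11 - 23 = 196 - 34 ≡ 17; y = λ·(11 - 17) - 18 ≡ 14. → (17, 14)
3P = (17, 14).
Next 2Q:
Repeated addition: build up to 2Q.
2Q: tangent at (16, 23): λ = (3·16² + 10)/(2·23) ≡ 24/17. 17⁻¹ ≡ 12 (mod 29), so λ ≡ 24·12 ≡ 27.
  x = λ² - 16 - 16 = 729 - 32 ≡ 1; y = λ·(16 - 1) - 23 ≡ 5. → (1, 5)
2Q = (1, 5).
Finally 3P + 2Q:
(17, 14) + (1, 5). λ = (5 - 14)/(1 - 17) ≡ 20/13 mod 29. 13⁻¹ ≡ 9 (mod 29) since 13·9 = 117 ≡ 1, so λ ≡ 6.
  x = λ² - 17 - 1 = 36 - 18 ≡ 18; y = λ·(17 - 18) - 14 ≡ 9. → (18, 9)

(18, 9)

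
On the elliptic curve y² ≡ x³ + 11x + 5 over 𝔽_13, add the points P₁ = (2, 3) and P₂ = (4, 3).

(2, 3) + (4, 3). λ = (3 - 3)/(4 - 2) ≡ 0/2 mod 13. 2⁻¹ ≡ 7 (mod 13), so λ ≡ 0.
  x = λ² - 2 - 4 = 0 - 6 ≡ 7; y = λ·(2 - 7) - 3 ≡ 10. → (7, 10)

(7, 10)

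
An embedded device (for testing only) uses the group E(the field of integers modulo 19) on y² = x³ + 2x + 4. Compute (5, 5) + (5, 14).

O

The two points share x = 5 and their y-coordinates satisfy 5 + 14 ≡ 0 (mod 19), so they are inverses. Their sum is ∞.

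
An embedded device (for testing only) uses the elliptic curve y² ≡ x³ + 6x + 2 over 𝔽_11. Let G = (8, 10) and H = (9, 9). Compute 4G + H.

(8, 10)

First 4G:
Double-and-add on 4 = (100)₂. Start with G = (8, 10) for the leading 1-bit.
double: tangent at (8, 10): λ = (3·8² + 6)/(2·10) ≡ 0/9. 9⁻¹ ≡ 5 (mod 11) since 9·5 = 45 ≡ 1, so λ ≡ 0·5 ≡ 0.
  x = λ² - 8 - 8 = 0 - 16 ≡ 6; y = λ·(8 - 6) - 10 ≡ 1. → (6, 1)
double: tangent at (6, 1): λ = (3·6² + 6)/(2·1) ≡ 4/2. 2⁻¹ ≡ 6 (mod 11) since 2·6 = 12 ≡ 1, so λ ≡ 4·6 ≡ 2.
  x = λ² - 6 - 6 = 4 - 12 ≡ 3; y = λ·(6 - 3) - 1 ≡ 5. → (3, 5)
4G = (3, 5).
Finally 4G + H:
(3, 5) + (9, 9). λ = (9 - 5)/(9 - 3) ≡ 4/6 mod 11. 6⁻¹ ≡ 2 (mod 11), so λ ≡ 8.
  x = λ² - 3 - 9 = 64 - 12 ≡ 8; y = λ·(3 - 8) - 5 ≡ 10. → (8, 10)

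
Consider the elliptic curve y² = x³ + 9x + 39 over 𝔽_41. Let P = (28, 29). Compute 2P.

tangent at (28, 29): λ = (3·28² + 9)/(2·29) ≡ 24/17. 17⁻¹ ≡ 29 (mod 41), so λ ≡ 24·29 ≡ 40.
  x = λ² - 28 - 28 = 1600 - 56 ≡ 27; y = λ·(28 - 27) - 29 ≡ 11. → (27, 11)

(27, 11)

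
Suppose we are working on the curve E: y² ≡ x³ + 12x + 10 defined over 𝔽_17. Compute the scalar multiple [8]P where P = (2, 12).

(5, 12)

Repeated addition: build up to 8P.
2P: tangent at (2, 12): λ = (3·2² + 12)/(2·12) ≡ 7/7. 7⁻¹ ≡ 5 (mod 17), so λ ≡ 7·5 ≡ 1.
  x = λ² - 2 - 2 = 1 - 4 ≡ 14; y = λ·(2 - 14) - 12 ≡ 10. → (14, 10)
3P: (14, 10) + (2, 12). λ = (12 - 10)/(2 - 14) ≡ 2/5 mod 17. 5⁻¹ ≡ 7 (mod 17), so λ ≡ 14.
  x = λ² - 14 - 2 = 196 - 16 ≡ 10; y = λ·(14 - 10) - 10 ≡ 12. → (10, 12)
4P: (10, 12) + (2, 12). λ = (12 - 12)/(2 - 10) ≡ 0/9 mod 17. 9⁻¹ ≡ 2 (mod 17) since 9·2 = 18 ≡ 1, so λ ≡ 0.
  x = λ² - 10 - 2 = 0 - 12 ≡ 5; y = λ·(10 - 5) - 12 ≡ 5. → (5, 5)
5P: (5, 5) + (2, 12). λ = (12 - 5)/(2 - 5) ≡ 7/14 mod 17. 14⁻¹ ≡ 11 (mod 17) since 14·11 = 154 ≡ 1, so λ ≡ 9.
  x = λ² - 5 - 2 = 81 - 7 ≡ 6; y = λ·(5 - 6) - 5 ≡ 3. → (6, 3)
6P: (6, 3) + (2, 12). λ = (12 - 3)/(2 - 6) ≡ 9/13 mod 17. 13⁻¹ ≡ 4 (mod 17) since 13·4 = 52 ≡ 1, so λ ≡ 2.
  x = λ² - 6 - 2 = 4 - 8 ≡ 13; y = λ·(6 - 13) - 3 ≡ 0. → (13, 0)
7P: (13, 0) + (2, 12). λ = (12 - 0)/(2 - 13) ≡ 12/6 mod 17. 6⁻¹ ≡ 3 (mod 17), so λ ≡ 2.
  x = λ² - 13 - 2 = 4 - 15 ≡ 6; y = λ·(13 - 6) - 0 ≡ 14. → (6, 14)
8P: (6, 14) + (2, 12). λ = (12 - 14)/(2 - 6) ≡ 15/13 mod 17. 13⁻¹ ≡ 4 (mod 17), so λ ≡ 9.
  x = λ² - 6 - 2 = 81 - 8 ≡ 5; y = λ·(6 - 5) - 14 ≡ 12. → (5, 12)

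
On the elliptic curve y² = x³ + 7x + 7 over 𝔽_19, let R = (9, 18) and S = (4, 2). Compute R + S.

(9, 18) + (4, 2). λ = (2 - 18)/(4 - 9) ≡ 3/14 mod 19. 14⁻¹ ≡ 15 (mod 19) since 14·15 = 210 ≡ 1, so λ ≡ 7.
  x = λ² - 9 - 4 = 49 - 13 ≡ 17; y = λ·(9 - 17) - 18 ≡ 2. → (17, 2)

(17, 2)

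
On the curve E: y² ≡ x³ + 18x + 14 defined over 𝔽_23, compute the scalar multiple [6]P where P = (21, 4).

Repeated addition: build up to 6P.
2P: tangent at (21, 4): λ = (3·21² + 18)/(2·4) ≡ 7/8. 8⁻¹ ≡ 3 (mod 23) since 8·3 = 24 ≡ 1, so λ ≡ 7·3 ≡ 21.
  x = λ² - 21 - 21 = 441 - 42 ≡ 8; y = λ·(21 - 8) - 4 ≡ 16. → (8, 16)
3P: (8, 16) + (21, 4). λ = (4 - 16)/(21 - 8) ≡ 11/13 mod 23. 13⁻¹ ≡ 16 (mod 23) since 13·16 = 208 ≡ 1, so λ ≡ 15.
  x = λ² - 8 - 21 = 225 - 29 ≡ 12; y = λ·(8 - 12) - 16 ≡ 16. → (12, 16)
4P: (12, 16) + (21, 4). λ = (4 - 16)/(21 - 12) ≡ 11/9 mod 23. 9⁻¹ ≡ 18 (mod 23), so λ ≡ 14.
  x = λ² - 12 - 21 = 196 - 33 ≡ 2; y = λ·(12 - 2) - 16 ≡ 9. → (2, 9)
5P: (2, 9) + (21, 4). λ = (4 - 9)/(21 - 2) ≡ 18/19 mod 23. 19⁻¹ ≡ 17 (mod 23) since 19·17 = 323 ≡ 1, so λ ≡ 7.
  x = λ² - 2 - 21 = 49 - 23 ≡ 3; y = λ·(2 - 3) - 9 ≡ 7. → (3, 7)
6P: (3, 7) + (21, 4). λ = (4 - 7)/(21 - 3) ≡ 20/18 mod 23. 18⁻¹ ≡ 9 (mod 23), so λ ≡ 19.
  x = λ² - 3 - 21 = 361 - 24 ≡ 15; y = λ·(3 - 15) - 7 ≡ 18. → (15, 18)

(15, 18)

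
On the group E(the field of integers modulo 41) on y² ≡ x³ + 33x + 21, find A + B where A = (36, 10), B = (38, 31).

(26, 13)

(36, 10) + (38, 31). λ = (31 - 10)/(38 - 36) ≡ 21/2 mod 41. 2⁻¹ ≡ 21 (mod 41), so λ ≡ 31.
  x = λ² - 36 - 38 = 961 - 74 ≡ 26; y = λ·(36 - 26) - 10 ≡ 13. → (26, 13)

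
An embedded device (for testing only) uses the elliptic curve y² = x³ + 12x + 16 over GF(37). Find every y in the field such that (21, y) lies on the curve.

x³ + 12x + 16 = 9529 ≡ 20 (mod 37).
20 is a non-residue mod 37; no y exists.

none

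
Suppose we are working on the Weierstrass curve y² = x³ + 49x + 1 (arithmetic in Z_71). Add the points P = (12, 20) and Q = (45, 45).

(12, 20) + (45, 45). λ = (45 - 20)/(45 - 12) ≡ 25/33 mod 71. 33⁻¹ ≡ 28 (mod 71), so λ ≡ 61.
  x = λ² - 12 - 45 = 3721 - 57 ≡ 43; y = λ·(12 - 43) - 20 ≡ 6. → (43, 6)

(43, 6)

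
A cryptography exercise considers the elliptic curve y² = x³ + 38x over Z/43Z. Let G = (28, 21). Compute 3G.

(2, 16)

Repeated addition: build up to 3G.
2G: tangent at (28, 21): λ = (3·28² + 38)/(2·21) ≡ 25/42. 42⁻¹ ≡ 42 (mod 43) since 42·42 = 1764 ≡ 1, so λ ≡ 25·42 ≡ 18.
  x = λ² - 28 - 28 = 324 - 56 ≡ 10; y = λ·(28 - 10) - 21 ≡ 2. → (10, 2)
3G: (10, 2) + (28, 21). λ = (21 - 2)/(28 - 10) ≡ 19/18 mod 43. 18⁻¹ ≡ 12 (mod 43), so λ ≡ 13.
  x = λ² - 10 - 28 = 169 - 38 ≡ 2; y = λ·(10 - 2) - 2 ≡ 16. → (2, 16)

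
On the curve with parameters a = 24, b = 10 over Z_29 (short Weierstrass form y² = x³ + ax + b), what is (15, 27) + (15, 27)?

tangent at (15, 27): λ = (3·15² + 24)/(2·27) ≡ 3/25. 25⁻¹ ≡ 7 (mod 29) since 25·7 = 175 ≡ 1, so λ ≡ 3·7 ≡ 21.
  x = λ² - 15 - 15 = 441 - 30 ≡ 5; y = λ·(15 - 5) - 27 ≡ 9. → (5, 9)

(5, 9)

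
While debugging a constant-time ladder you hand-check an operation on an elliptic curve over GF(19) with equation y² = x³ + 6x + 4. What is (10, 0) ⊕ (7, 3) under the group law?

(3, 12)

(10, 0) + (7, 3). λ = (3 - 0)/(7 - 10) ≡ 3/16 mod 19. 16⁻¹ ≡ 6 (mod 19) since 16·6 = 96 ≡ 1, so λ ≡ 18.
  x = λ² - 10 - 7 = 324 - 17 ≡ 3; y = λ·(10 - 3) - 0 ≡ 12. → (3, 12)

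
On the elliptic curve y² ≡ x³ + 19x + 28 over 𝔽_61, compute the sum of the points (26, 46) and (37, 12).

(26, 46) + (37, 12). λ = (12 - 46)/(37 - 26) ≡ 27/11 mod 61. 11⁻¹ ≡ 50 (mod 61) since 11·50 = 550 ≡ 1, so λ ≡ 8.
  x = λ² - 26 - 37 = 64 - 63 ≡ 1; y = λ·(26 - 1) - 46 ≡ 32. → (1, 32)

(1, 32)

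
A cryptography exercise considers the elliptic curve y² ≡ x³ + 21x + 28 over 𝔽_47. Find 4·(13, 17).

Write P = (13, 17).
Repeated addition: build up to 4P.
2P: tangent at (13, 17): λ = (3·13² + 21)/(2·17) ≡ 11/34. 34⁻¹ ≡ 18 (mod 47), so λ ≡ 11·18 ≡ 10.
  x = λ² - 13 - 13 = 100 - 26 ≡ 27; y = λ·(13 - 27) - 17 ≡ 31. → (27, 31)
3P: (27, 31) + (13, 17). λ = (17 - 31)/(13 - 27) ≡ 33/33 mod 47. 33⁻¹ ≡ 10 (mod 47), so λ ≡ 1.
  x = λ² - 27 - 13 = 1 - 40 ≡ 8; y = λ·(27 - 8) - 31 ≡ 35. → (8, 35)
4P: (8, 35) + (13, 17). λ = (17 - 35)/(13 - 8) ≡ 29/5 mod 47. 5⁻¹ ≡ 19 (mod 47) since 5·19 = 95 ≡ 1, so λ ≡ 34.
  x = λ² - 8 - 13 = 1156 - 21 ≡ 7; y = λ·(8 - 7) - 35 ≡ 46. → (7, 46)

(7, 46)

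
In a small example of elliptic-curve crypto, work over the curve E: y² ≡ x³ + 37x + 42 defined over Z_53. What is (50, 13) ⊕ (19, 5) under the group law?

(31, 9)

(50, 13) + (19, 5). λ = (5 - 13)/(19 - 50) ≡ 45/22 mod 53. 22⁻¹ ≡ 41 (mod 53), so λ ≡ 43.
  x = λ² - 50 - 19 = 1849 - 69 ≡ 31; y = λ·(50 - 31) - 13 ≡ 9. → (31, 9)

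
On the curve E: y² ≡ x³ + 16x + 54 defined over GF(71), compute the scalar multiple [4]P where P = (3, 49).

(13, 20)

Repeated addition: build up to 4P.
2P: tangent at (3, 49): λ = (3·3² + 16)/(2·49) ≡ 43/27. 27⁻¹ ≡ 50 (mod 71), so λ ≡ 43·50 ≡ 20.
  x = λ² - 3 - 3 = 400 - 6 ≡ 39; y = λ·(3 - 39) - 49 ≡ 12. → (39, 12)
3P: (39, 12) + (3, 49). λ = (49 - 12)/(3 - 39) ≡ 37/35 mod 71. 35⁻¹ ≡ 69 (mod 71) since 35·69 = 2415 ≡ 1, so λ ≡ 68.
  x = λ² - 39 - 3 = 4624 - 42 ≡ 38; y = λ·(39 - 38) - 12 ≡ 56. → (38, 56)
4P: (38, 56) + (3, 49). λ = (49 - 56)/(3 - 38) ≡ 64/36 mod 71. 36⁻¹ ≡ 2 (mod 71), so λ ≡ 57.
  x = λ² - 38 - 3 = 3249 - 41 ≡ 13; y = λ·(38 - 13) - 56 ≡ 20. → (13, 20)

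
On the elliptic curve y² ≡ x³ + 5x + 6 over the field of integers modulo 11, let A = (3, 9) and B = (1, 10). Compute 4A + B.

First 4A:
Double-and-add on 4 = (100)₂. Start with A = (3, 9) for the leading 1-bit.
double: tangent at (3, 9): λ = (3·3² + 5)/(2·9) ≡ 10/7. 7⁻¹ ≡ 8 (mod 11) since 7·8 = 56 ≡ 1, so λ ≡ 10·8 ≡ 3.
  x = λ² - 3 - 3 = 9 - 6 ≡ 3; y = λ·(3 - 3) - 9 ≡ 2. → (3, 2)
double: tangent at (3, 2): λ = (3·3² + 5)/(2·2) ≡ 10/4. 4⁻¹ ≡ 3 (mod 11) since 4·3 = 12 ≡ 1, so λ ≡ 10·3 ≡ 8.
  x = λ² - 3 - 3 = 64 - 6 ≡ 3; y = λ·(3 - 3) - 2 ≡ 9. → (3, 9)
4A = (3, 9).
Finally 4A + B:
(3, 9) + (1, 10). λ = (10 - 9)/(1 - 3) ≡ 1/9 mod 11. 9⁻¹ ≡ 5 (mod 11) since 9·5 = 45 ≡ 1, so λ ≡ 5.
  x = λ² - 3 - 1 = 25 - 4 ≡ 10; y = λ·(3 - 10) - 9 ≡ 0. → (10, 0)

(10, 0)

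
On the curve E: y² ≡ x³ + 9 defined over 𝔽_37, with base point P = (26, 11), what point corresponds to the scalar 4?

Repeated addition: build up to 4P.
2P: tangent at (26, 11): λ = (3·26² + 0)/(2·11) ≡ 30/22. 22⁻¹ ≡ 32 (mod 37), so λ ≡ 30·32 ≡ 35.
  x = λ² - 26 - 26 = 1225 - 52 ≡ 26; y = λ·(26 - 26) - 11 ≡ 26. → (26, 26)
3P: (26, 26) + (26, 11): same x and y₁ ≡ -y₂, so the sum is ∞.
4P: ∞ + (26, 11) = (26, 11) (identity).

(26, 11)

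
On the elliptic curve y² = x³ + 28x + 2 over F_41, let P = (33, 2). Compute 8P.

Double-and-add on 8 = (1000)₂. Start with P = (33, 2) for the leading 1-bit.
double: tangent at (33, 2): λ = (3·33² + 28)/(2·2) ≡ 15/4. 4⁻¹ ≡ 31 (mod 41), so λ ≡ 15·31 ≡ 14.
  x = λ² - 33 - 33 = 196 - 66 ≡ 7; y = λ·(33 - 7) - 2 ≡ 34. → (7, 34)
double: tangent at (7, 34): λ = (3·7² + 28)/(2·34) ≡ 11/27. 27⁻¹ ≡ 38 (mod 41) since 27·38 = 1026 ≡ 1, so λ ≡ 11·38 ≡ 8.
  x = λ² - 7 - 7 = 64 - 14 ≡ 9; y = λ·(7 - 9) - 34 ≡ 32. → (9, 32)
double: tangent at (9, 32): λ = (3·9² + 28)/(2·32) ≡ 25/23. 23⁻¹ ≡ 25 (mod 41) since 23·25 = 575 ≡ 1, so λ ≡ 25·25 ≡ 10.
  x = λ² - 9 - 9 = 100 - 18 ≡ 0; y = λ·(9 - 0) - 32 ≡ 17. → (0, 17)

(0, 17)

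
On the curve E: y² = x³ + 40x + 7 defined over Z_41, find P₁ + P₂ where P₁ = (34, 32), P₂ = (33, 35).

(24, 20)

(34, 32) + (33, 35). λ = (35 - 32)/(33 - 34) ≡ 3/40 mod 41. 40⁻¹ ≡ 40 (mod 41) since 40·40 = 1600 ≡ 1, so λ ≡ 38.
  x = λ² - 34 - 33 = 1444 - 67 ≡ 24; y = λ·(34 - 24) - 32 ≡ 20. → (24, 20)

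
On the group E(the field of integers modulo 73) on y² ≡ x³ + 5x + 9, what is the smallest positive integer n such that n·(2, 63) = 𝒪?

2P: tangent at (2, 63): λ = (3·2² + 5)/(2·63) ≡ 17/53. 53⁻¹ ≡ 62 (mod 73), so λ ≡ 17·62 ≡ 32.
  x = λ² - 2 - 2 = 1024 - 4 ≡ 71; y = λ·(2 - 71) - 63 ≡ 65. → (71, 65)
3P: (71, 65) + (2, 63). λ = (63 - 65)/(2 - 71) ≡ 71/4 mod 73. 4⁻¹ ≡ 55 (mod 73), so λ ≡ 36.
  x = λ² - 71 - 2 = 1296 - 73 ≡ 55; y = λ·(71 - 55) - 65 ≡ 0. → (55, 0)
4P: (55, 0) + (2, 63). λ = (63 - 0)/(2 - 55) ≡ 63/20 mod 73. 20⁻¹ ≡ 11 (mod 73), so λ ≡ 36.
  x = λ² - 55 - 2 = 1296 - 57 ≡ 71; y = λ·(55 - 71) - 0 ≡ 8. → (71, 8)
5P: (71, 8) + (2, 63). λ = (63 - 8)/(2 - 71) ≡ 55/4 mod 73. 4⁻¹ ≡ 55 (mod 73), so λ ≡ 32.
  x = λ² - 71 - 2 = 1024 - 73 ≡ 2; y = λ·(71 - 2) - 8 ≡ 10. → (2, 10)
6P: (2, 10) + (2, 63): same x and y₁ ≡ -y₂, so the sum is 𝒪.
6P = 𝒪, so the order is 6.

6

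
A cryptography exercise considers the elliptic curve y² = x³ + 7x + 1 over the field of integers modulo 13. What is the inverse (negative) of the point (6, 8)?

(6, 5)

-(6, 8) = (6, -8 mod 13) = (6, 5).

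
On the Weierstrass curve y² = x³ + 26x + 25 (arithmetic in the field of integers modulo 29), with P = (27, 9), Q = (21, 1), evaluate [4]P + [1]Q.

First 4P:
Repeated addition: build up to 4P.
2P: tangent at (27, 9): λ = (3·27² + 26)/(2·9) ≡ 9/18. 18⁻¹ ≡ 21 (mod 29) since 18·21 = 378 ≡ 1, so λ ≡ 9·21 ≡ 15.
  x = λ² - 27 - 27 = 225 - 54 ≡ 26; y = λ·(27 - 26) - 9 ≡ 6. → (26, 6)
3P: (26, 6) + (27, 9). λ = (9 - 6)/(27 - 26) ≡ 3/1 mod 29. 1⁻¹ ≡ 1 (mod 29), so λ ≡ 3.
  x = λ² - 26 - 27 = 9 - 53 ≡ 14; y = λ·(26 - 14) - 6 ≡ 1. → (14, 1)
4P: (14, 1) + (27, 9). λ = (9 - 1)/(27 - 14) ≡ 8/13 mod 29. 13⁻¹ ≡ 9 (mod 29), so λ ≡ 14.
  x = λ² - 14 - 27 = 196 - 41 ≡ 10; y = λ·(14 - 10) - 1 ≡ 26. → (10, 26)
4P = (10, 26).
Finally 4P + Q:
(10, 26) + (21, 1). λ = (1 - 26)/(21 - 10) ≡ 4/11 mod 29. 11⁻¹ ≡ 8 (mod 29) since 11·8 = 88 ≡ 1, so λ ≡ 3.
  x = λ² - 10 - 21 = 9 - 31 ≡ 7; y = λ·(10 - 7) - 26 ≡ 12. → (7, 12)

(7, 12)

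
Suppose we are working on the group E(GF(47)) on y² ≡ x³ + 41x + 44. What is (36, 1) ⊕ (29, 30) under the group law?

(36, 1) + (29, 30). λ = (30 - 1)/(29 - 36) ≡ 29/40 mod 47. 40⁻¹ ≡ 20 (mod 47) since 40·20 = 800 ≡ 1, so λ ≡ 16.
  x = λ² - 36 - 29 = 256 - 65 ≡ 3; y = λ·(36 - 3) - 1 ≡ 10. → (3, 10)

(3, 10)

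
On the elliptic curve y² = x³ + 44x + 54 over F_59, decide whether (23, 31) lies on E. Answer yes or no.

y² = 31² ≡ 17; x³ + 44x + 54 = 13233 ≡ 17 (mod 59). 17 = 17.

yes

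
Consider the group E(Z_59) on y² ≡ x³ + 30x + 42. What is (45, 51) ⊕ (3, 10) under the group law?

(45, 51) + (3, 10). λ = (10 - 51)/(3 - 45) ≡ 18/17 mod 59. 17⁻¹ ≡ 7 (mod 59) since 17·7 = 119 ≡ 1, so λ ≡ 8.
  x = λ² - 45 - 3 = 64 - 48 ≡ 16; y = λ·(45 - 16) - 51 ≡ 4. → (16, 4)

(16, 4)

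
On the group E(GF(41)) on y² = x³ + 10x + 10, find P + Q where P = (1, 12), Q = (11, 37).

(1, 12) + (11, 37). λ = (37 - 12)/(11 - 1) ≡ 25/10 mod 41. 10⁻¹ ≡ 37 (mod 41) since 10·37 = 370 ≡ 1, so λ ≡ 23.
  x = λ² - 1 - 11 = 529 - 12 ≡ 25; y = λ·(1 - 25) - 12 ≡ 10. → (25, 10)

(25, 10)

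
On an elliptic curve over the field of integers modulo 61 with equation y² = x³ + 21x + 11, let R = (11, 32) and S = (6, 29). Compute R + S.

(59, 49)

(11, 32) + (6, 29). λ = (29 - 32)/(6 - 11) ≡ 58/56 mod 61. 56⁻¹ ≡ 12 (mod 61), so λ ≡ 25.
  x = λ² - 11 - 6 = 625 - 17 ≡ 59; y = λ·(11 - 59) - 32 ≡ 49. → (59, 49)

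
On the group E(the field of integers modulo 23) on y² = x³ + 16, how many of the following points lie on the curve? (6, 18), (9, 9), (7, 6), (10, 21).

(6, 18): 18² ≡ 2, rhs ≡ 2 → on.
(9, 9): 9² ≡ 12, rhs ≡ 9 → off.
(7, 6): 6² ≡ 13, rhs ≡ 14 → off.
(10, 21): 21² ≡ 4, rhs ≡ 4 → on.

2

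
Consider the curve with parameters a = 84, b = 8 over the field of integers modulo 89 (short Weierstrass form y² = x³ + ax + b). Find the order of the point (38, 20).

11

2P: tangent at (38, 20): λ = (3·38² + 84)/(2·20) ≡ 55/40. 40⁻¹ ≡ 69 (mod 89) since 40·69 = 2760 ≡ 1, so λ ≡ 55·69 ≡ 57.
  x = λ² - 38 - 38 = 3249 - 76 ≡ 58; y = λ·(38 - 58) - 20 ≡ 86. → (58, 86)
3P: (58, 86) + (38, 20). λ = (20 - 86)/(38 - 58) ≡ 23/69 mod 89. 69⁻¹ ≡ 40 (mod 89), so λ ≡ 30.
  x = λ² - 58 - 38 = 900 - 96 ≡ 3; y = λ·(58 - 3) - 86 ≡ 51. → (3, 51)
4P: (3, 51) + (38, 20). λ = (20 - 51)/(38 - 3) ≡ 58/35 mod 89. 35⁻¹ ≡ 28 (mod 89) since 35·28 = 980 ≡ 1, so λ ≡ 22.
  x = λ² - 3 - 38 = 484 - 41 ≡ 87; y = λ·(3 - 87) - 51 ≡ 59. → (87, 59)
5P: (87, 59) + (38, 20). λ = (20 - 59)/(38 - 87) ≡ 50/40 mod 89. 40⁻¹ ≡ 69 (mod 89) since 40·69 = 2760 ≡ 1, so λ ≡ 68.
  x = λ² - 87 - 38 = 4624 - 125 ≡ 49; y = λ·(87 - 49) - 59 ≡ 33. → (49, 33)
6P: (49, 33) + (38, 20). λ = (20 - 33)/(38 - 49) ≡ 76/78 mod 89. 78⁻¹ ≡ 8 (mod 89), so λ ≡ 74.
  x = λ² - 49 - 38 = 5476 - 87 ≡ 49; y = λ·(49 - 49) - 33 ≡ 56. → (49, 56)
7P: (49, 56) + (38, 20). λ = (20 - 56)/(38 - 49) ≡ 53/78 mod 89. 78⁻¹ ≡ 8 (mod 89) since 78·8 = 624 ≡ 1, so λ ≡ 68.
  x = λ² - 49 - 38 = 4624 - 87 ≡ 87; y = λ·(49 - 87) - 56 ≡ 30. → (87, 30)
8P: (87, 30) + (38, 20). λ = (20 - 30)/(38 - 87) ≡ 79/40 mod 89. 40⁻¹ ≡ 69 (mod 89), so λ ≡ 22.
  x = λ² - 87 - 38 = 484 - 125 ≡ 3; y = λ·(87 - 3) - 30 ≡ 38. → (3, 38)
9P: (3, 38) + (38, 20). λ = (20 - 38)/(38 - 3) ≡ 71/35 mod 89. 35⁻¹ ≡ 28 (mod 89) since 35·28 = 980 ≡ 1, so λ ≡ 30.
  x = λ² - 3 - 38 = 900 - 41 ≡ 58; y = λ·(3 - 58) - 38 ≡ 3. → (58, 3)
10P: (58, 3) + (38, 20). λ = (20 - 3)/(38 - 58) ≡ 17/69 mod 89. 69⁻¹ ≡ 40 (mod 89), so λ ≡ 57.
  x = λ² - 58 - 38 = 3249 - 96 ≡ 38; y = λ·(58 - 38) - 3 ≡ 69. → (38, 69)
11P: (38, 69) + (38, 20): same x and y₁ ≡ -y₂, so the sum is O.
11P = O, so the order is 11.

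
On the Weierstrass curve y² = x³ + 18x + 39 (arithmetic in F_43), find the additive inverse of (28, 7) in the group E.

(28, 36)

-(28, 7) = (28, -7 mod 43) = (28, 36).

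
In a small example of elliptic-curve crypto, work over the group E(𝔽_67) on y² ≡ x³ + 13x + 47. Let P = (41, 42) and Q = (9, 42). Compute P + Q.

(41, 42) + (9, 42). λ = (42 - 42)/(9 - 41) ≡ 0/35 mod 67. 35⁻¹ ≡ 23 (mod 67) since 35·23 = 805 ≡ 1, so λ ≡ 0.
  x = λ² - 41 - 9 = 0 - 50 ≡ 17; y = λ·(41 - 17) - 42 ≡ 25. → (17, 25)

(17, 25)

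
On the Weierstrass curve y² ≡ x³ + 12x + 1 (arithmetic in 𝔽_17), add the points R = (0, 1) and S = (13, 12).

(2, 13)

(0, 1) + (13, 12). λ = (12 - 1)/(13 - 0) ≡ 11/13 mod 17. 13⁻¹ ≡ 4 (mod 17), so λ ≡ 10.
  x = λ² - 0 - 13 = 100 - 13 ≡ 2; y = λ·(0 - 2) - 1 ≡ 13. → (2, 13)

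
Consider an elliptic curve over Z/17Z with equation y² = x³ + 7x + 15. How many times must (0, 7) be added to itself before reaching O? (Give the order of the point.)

2P: tangent at (0, 7): λ = (3·0² + 7)/(2·7) ≡ 7/14. 14⁻¹ ≡ 11 (mod 17) since 14·11 = 154 ≡ 1, so λ ≡ 7·11 ≡ 9.
  x = λ² - 0 - 0 = 81 - 0 ≡ 13; y = λ·(0 - 13) - 7 ≡ 12. → (13, 12)
3P: (13, 12) + (0, 7). λ = (7 - 12)/(0 - 13) ≡ 12/4 mod 17. 4⁻¹ ≡ 13 (mod 17), so λ ≡ 3.
  x = λ² - 13 - 0 = 9 - 13 ≡ 13; y = λ·(13 - 13) - 12 ≡ 5. → (13, 5)
4P: (13, 5) + (0, 7). λ = (7 - 5)/(0 - 13) ≡ 2/4 mod 17. 4⁻¹ ≡ 13 (mod 17) since 4·13 = 52 ≡ 1, so λ ≡ 9.
  x = λ² - 13 - 0 = 81 - 13 ≡ 0; y = λ·(13 - 0) - 5 ≡ 10. → (0, 10)
5P: (0, 10) + (0, 7): same x and y₁ ≡ -y₂, so the sum is O.
5P = O, so the order is 5.

5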